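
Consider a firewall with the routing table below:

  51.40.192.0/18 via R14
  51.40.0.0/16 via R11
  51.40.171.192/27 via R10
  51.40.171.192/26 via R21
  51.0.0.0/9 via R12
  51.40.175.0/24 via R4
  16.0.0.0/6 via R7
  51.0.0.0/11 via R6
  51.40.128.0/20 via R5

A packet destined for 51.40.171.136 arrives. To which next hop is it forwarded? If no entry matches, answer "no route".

Routes whose prefix contains 51.40.171.136:
  51.0.0.0/9 (51.0.0.0 - 51.127.255.255) -> R12
  51.40.0.0/16 (51.40.0.0 - 51.40.255.255) -> R11
More-specific entries that do NOT match:
  51.40.171.192/27 (51.40.171.192 - 51.40.171.223) does not contain 51.40.171.136
  51.40.171.192/26 (51.40.171.192 - 51.40.171.255) does not contain 51.40.171.136
  51.40.175.0/24 (51.40.175.0 - 51.40.175.255) does not contain 51.40.171.136
  51.40.128.0/20 (51.40.128.0 - 51.40.143.255) does not contain 51.40.171.136
  51.40.192.0/18 (51.40.192.0 - 51.40.255.255) does not contain 51.40.171.136
Longest matching prefix is /16 -> next hop R11.

R11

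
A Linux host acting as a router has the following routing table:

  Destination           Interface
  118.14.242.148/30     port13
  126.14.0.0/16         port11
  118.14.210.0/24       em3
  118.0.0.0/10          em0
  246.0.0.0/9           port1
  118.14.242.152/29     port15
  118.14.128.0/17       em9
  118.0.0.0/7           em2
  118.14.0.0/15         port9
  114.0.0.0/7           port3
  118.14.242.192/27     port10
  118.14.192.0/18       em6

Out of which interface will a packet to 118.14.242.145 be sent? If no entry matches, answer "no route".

em6

Routes whose prefix contains 118.14.242.145:
  118.0.0.0/7 (118.0.0.0 - 119.255.255.255) -> em2
  118.0.0.0/10 (118.0.0.0 - 118.63.255.255) -> em0
  118.14.0.0/15 (118.14.0.0 - 118.15.255.255) -> port9
  118.14.128.0/17 (118.14.128.0 - 118.14.255.255) -> em9
  118.14.192.0/18 (118.14.192.0 - 118.14.255.255) -> em6
More-specific entries that do NOT match:
  118.14.242.148/30 (118.14.242.148 - 118.14.242.151) does not contain 118.14.242.145
  118.14.242.152/29 (118.14.242.152 - 118.14.242.159) does not contain 118.14.242.145
  118.14.242.192/27 (118.14.242.192 - 118.14.242.223) does not contain 118.14.242.145
  118.14.210.0/24 (118.14.210.0 - 118.14.210.255) does not contain 118.14.242.145
Longest matching prefix is /18 -> interface em6.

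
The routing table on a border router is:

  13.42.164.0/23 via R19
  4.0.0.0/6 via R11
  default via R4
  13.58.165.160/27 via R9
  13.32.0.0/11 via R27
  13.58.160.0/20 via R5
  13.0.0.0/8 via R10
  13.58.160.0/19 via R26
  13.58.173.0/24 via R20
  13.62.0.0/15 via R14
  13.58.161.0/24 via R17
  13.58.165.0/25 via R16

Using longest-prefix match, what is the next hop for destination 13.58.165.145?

R5

Routes whose prefix contains 13.58.165.145:
  0.0.0.0/0 (default, matches everything) -> R4
  13.0.0.0/8 (13.0.0.0 - 13.255.255.255) -> R10
  13.32.0.0/11 (13.32.0.0 - 13.63.255.255) -> R27
  13.58.160.0/19 (13.58.160.0 - 13.58.191.255) -> R26
  13.58.160.0/20 (13.58.160.0 - 13.58.175.255) -> R5
More-specific entries that do NOT match:
  13.58.165.160/27 (13.58.165.160 - 13.58.165.191) does not contain 13.58.165.145
  13.58.165.0/25 (13.58.165.0 - 13.58.165.127) does not contain 13.58.165.145
  13.58.173.0/24 (13.58.173.0 - 13.58.173.255) does not contain 13.58.165.145
  13.58.161.0/24 (13.58.161.0 - 13.58.161.255) does not contain 13.58.165.145
  13.42.164.0/23 (13.42.164.0 - 13.42.165.255) does not contain 13.58.165.145
Longest matching prefix is /20 -> next hop R5.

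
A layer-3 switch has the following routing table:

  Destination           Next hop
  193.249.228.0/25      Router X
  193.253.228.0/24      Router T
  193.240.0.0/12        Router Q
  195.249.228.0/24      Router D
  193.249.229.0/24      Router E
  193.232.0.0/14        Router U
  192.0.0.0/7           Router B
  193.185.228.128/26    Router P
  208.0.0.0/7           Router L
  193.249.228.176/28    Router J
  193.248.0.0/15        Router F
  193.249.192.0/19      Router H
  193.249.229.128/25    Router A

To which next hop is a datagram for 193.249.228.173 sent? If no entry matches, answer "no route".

Router F

Routes whose prefix contains 193.249.228.173:
  192.0.0.0/7 (192.0.0.0 - 193.255.255.255) -> Router B
  193.240.0.0/12 (193.240.0.0 - 193.255.255.255) -> Router Q
  193.248.0.0/15 (193.248.0.0 - 193.249.255.255) -> Router F
More-specific entries that do NOT match:
  193.249.228.176/28 (193.249.228.176 - 193.249.228.191) does not contain 193.249.228.173
  193.185.228.128/26 (193.185.228.128 - 193.185.228.191) does not contain 193.249.228.173
  193.249.228.0/25 (193.249.228.0 - 193.249.228.127) does not contain 193.249.228.173
  193.249.229.128/25 (193.249.229.128 - 193.249.229.255) does not contain 193.249.228.173
  193.253.228.0/24 (193.253.228.0 - 193.253.228.255) does not contain 193.249.228.173
  195.249.228.0/24 (195.249.228.0 - 195.249.228.255) does not contain 193.249.228.173
  193.249.229.0/24 (193.249.229.0 - 193.249.229.255) does not contain 193.249.228.173
  193.249.192.0/19 (193.249.192.0 - 193.249.223.255) does not contain 193.249.228.173
Longest matching prefix is /15 -> next hop Router F.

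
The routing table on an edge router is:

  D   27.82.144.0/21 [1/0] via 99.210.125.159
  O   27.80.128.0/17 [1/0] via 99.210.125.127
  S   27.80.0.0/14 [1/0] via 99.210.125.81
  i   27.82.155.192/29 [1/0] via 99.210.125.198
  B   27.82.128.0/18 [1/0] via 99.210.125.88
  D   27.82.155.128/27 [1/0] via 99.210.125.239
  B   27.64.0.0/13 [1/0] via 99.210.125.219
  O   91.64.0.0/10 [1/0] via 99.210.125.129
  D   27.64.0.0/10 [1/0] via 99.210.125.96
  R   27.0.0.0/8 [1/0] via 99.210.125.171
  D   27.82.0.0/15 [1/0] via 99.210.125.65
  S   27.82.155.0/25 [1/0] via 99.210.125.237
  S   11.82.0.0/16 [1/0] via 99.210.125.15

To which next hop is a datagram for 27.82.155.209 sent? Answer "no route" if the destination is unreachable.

99.210.125.88

Routes whose prefix contains 27.82.155.209:
  27.0.0.0/8 (27.0.0.0 - 27.255.255.255) -> 99.210.125.171
  27.64.0.0/10 (27.64.0.0 - 27.127.255.255) -> 99.210.125.96
  27.80.0.0/14 (27.80.0.0 - 27.83.255.255) -> 99.210.125.81
  27.82.0.0/15 (27.82.0.0 - 27.83.255.255) -> 99.210.125.65
  27.82.128.0/18 (27.82.128.0 - 27.82.191.255) -> 99.210.125.88
More-specific entries that do NOT match:
  27.82.155.192/29 (27.82.155.192 - 27.82.155.199) does not contain 27.82.155.209
  27.82.155.128/27 (27.82.155.128 - 27.82.155.159) does not contain 27.82.155.209
  27.82.155.0/25 (27.82.155.0 - 27.82.155.127) does not contain 27.82.155.209
  27.82.144.0/21 (27.82.144.0 - 27.82.151.255) does not contain 27.82.155.209
Longest matching prefix is /18 -> next hop 99.210.125.88.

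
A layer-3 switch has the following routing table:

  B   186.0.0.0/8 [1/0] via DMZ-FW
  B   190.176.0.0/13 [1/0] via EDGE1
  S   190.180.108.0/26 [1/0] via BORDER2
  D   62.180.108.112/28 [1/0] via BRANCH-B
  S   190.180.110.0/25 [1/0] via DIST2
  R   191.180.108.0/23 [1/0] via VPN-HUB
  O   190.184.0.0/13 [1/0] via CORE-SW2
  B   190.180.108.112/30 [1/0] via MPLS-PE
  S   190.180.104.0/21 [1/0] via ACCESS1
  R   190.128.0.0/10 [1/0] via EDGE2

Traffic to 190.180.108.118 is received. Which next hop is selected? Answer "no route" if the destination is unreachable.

Routes whose prefix contains 190.180.108.118:
  190.128.0.0/10 (190.128.0.0 - 190.191.255.255) -> EDGE2
  190.176.0.0/13 (190.176.0.0 - 190.183.255.255) -> EDGE1
  190.180.104.0/21 (190.180.104.0 - 190.180.111.255) -> ACCESS1
More-specific entries that do NOT match:
  190.180.108.112/30 (190.180.108.112 - 190.180.108.115) does not contain 190.180.108.118
  62.180.108.112/28 (62.180.108.112 - 62.180.108.127) does not contain 190.180.108.118
  190.180.108.0/26 (190.180.108.0 - 190.180.108.63) does not contain 190.180.108.118
  190.180.110.0/25 (190.180.110.0 - 190.180.110.127) does not contain 190.180.108.118
  191.180.108.0/23 (191.180.108.0 - 191.180.109.255) does not contain 190.180.108.118
Longest matching prefix is /21 -> next hop ACCESS1.

ACCESS1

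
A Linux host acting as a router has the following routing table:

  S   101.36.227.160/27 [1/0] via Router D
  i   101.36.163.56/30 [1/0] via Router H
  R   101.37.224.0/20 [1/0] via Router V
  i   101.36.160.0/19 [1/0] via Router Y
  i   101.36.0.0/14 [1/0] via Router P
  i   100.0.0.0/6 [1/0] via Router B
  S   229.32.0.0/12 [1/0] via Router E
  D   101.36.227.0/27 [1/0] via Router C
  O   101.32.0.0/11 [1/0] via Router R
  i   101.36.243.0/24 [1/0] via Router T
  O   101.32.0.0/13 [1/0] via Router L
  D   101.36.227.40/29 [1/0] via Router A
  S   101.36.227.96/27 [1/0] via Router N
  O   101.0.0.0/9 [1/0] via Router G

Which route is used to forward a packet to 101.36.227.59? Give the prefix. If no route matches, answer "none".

101.36.0.0/14

Entries matching 101.36.227.59:
  100.0.0.0/6 (100.0.0.0 - 103.255.255.255)
  101.0.0.0/9 (101.0.0.0 - 101.127.255.255)
  101.32.0.0/11 (101.32.0.0 - 101.63.255.255)
  101.32.0.0/13 (101.32.0.0 - 101.39.255.255)
  101.36.0.0/14 (101.36.0.0 - 101.39.255.255)
Most specific is 101.36.0.0/14.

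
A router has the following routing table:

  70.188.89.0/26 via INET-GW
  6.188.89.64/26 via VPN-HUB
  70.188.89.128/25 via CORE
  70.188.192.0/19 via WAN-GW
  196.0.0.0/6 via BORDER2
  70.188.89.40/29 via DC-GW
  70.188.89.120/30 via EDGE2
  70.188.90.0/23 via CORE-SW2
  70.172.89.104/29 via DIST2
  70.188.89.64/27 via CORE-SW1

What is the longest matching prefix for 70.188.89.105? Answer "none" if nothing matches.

none

70.188.89.105 is outside every listed prefix and there is no default route.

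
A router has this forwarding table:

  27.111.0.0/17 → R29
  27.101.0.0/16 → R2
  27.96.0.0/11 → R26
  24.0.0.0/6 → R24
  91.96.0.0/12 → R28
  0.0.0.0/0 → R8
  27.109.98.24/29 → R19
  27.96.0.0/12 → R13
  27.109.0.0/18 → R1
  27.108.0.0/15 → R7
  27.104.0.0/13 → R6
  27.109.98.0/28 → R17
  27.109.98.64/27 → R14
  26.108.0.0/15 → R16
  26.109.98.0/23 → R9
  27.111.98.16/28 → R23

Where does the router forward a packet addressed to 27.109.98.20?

R7

Routes whose prefix contains 27.109.98.20:
  0.0.0.0/0 (default, matches everything) -> R8
  24.0.0.0/6 (24.0.0.0 - 27.255.255.255) -> R24
  27.96.0.0/11 (27.96.0.0 - 27.127.255.255) -> R26
  27.96.0.0/12 (27.96.0.0 - 27.111.255.255) -> R13
  27.104.0.0/13 (27.104.0.0 - 27.111.255.255) -> R6
  27.108.0.0/15 (27.108.0.0 - 27.109.255.255) -> R7
More-specific entries that do NOT match:
  27.109.98.24/29 (27.109.98.24 - 27.109.98.31) does not contain 27.109.98.20
  27.109.98.0/28 (27.109.98.0 - 27.109.98.15) does not contain 27.109.98.20
  27.111.98.16/28 (27.111.98.16 - 27.111.98.31) does not contain 27.109.98.20
  27.109.98.64/27 (27.109.98.64 - 27.109.98.95) does not contain 27.109.98.20
  26.109.98.0/23 (26.109.98.0 - 26.109.99.255) does not contain 27.109.98.20
  27.109.0.0/18 (27.109.0.0 - 27.109.63.255) does not contain 27.109.98.20
  27.111.0.0/17 (27.111.0.0 - 27.111.127.255) does not contain 27.109.98.20
  27.101.0.0/16 (27.101.0.0 - 27.101.255.255) does not contain 27.109.98.20
Longest matching prefix is /15 -> next hop R7.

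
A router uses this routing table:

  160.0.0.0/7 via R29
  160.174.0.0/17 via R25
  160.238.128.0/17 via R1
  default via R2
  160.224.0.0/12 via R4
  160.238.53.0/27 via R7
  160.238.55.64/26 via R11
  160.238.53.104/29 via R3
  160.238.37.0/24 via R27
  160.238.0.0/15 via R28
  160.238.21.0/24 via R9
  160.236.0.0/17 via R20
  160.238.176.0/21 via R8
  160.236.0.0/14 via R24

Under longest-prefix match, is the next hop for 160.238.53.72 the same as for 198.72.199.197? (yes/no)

no

160.238.53.72: longest match 160.238.0.0/15 -> R28
198.72.199.197: longest match 0.0.0.0/0 -> R2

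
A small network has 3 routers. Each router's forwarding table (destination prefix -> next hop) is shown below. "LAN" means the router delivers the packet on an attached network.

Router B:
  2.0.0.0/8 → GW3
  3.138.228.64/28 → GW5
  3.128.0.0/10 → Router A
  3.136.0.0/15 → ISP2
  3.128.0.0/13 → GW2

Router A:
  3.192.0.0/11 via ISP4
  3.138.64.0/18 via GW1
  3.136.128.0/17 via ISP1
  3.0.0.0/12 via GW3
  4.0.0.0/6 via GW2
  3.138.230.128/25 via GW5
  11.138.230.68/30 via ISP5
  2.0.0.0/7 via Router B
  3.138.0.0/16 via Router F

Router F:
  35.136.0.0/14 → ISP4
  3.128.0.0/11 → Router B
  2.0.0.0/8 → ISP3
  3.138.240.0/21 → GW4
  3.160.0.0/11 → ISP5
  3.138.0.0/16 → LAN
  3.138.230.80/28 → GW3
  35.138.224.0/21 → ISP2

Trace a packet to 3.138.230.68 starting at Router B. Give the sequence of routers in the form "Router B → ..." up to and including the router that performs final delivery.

Router B → Router A → Router F

At Router B: longest match for 3.138.230.68 is 3.128.0.0/10 -> Router A
At Router A: longest match for 3.138.230.68 is 3.138.0.0/16 -> Router F
At Router F: longest match for 3.138.230.68 is 3.138.0.0/16 -> LAN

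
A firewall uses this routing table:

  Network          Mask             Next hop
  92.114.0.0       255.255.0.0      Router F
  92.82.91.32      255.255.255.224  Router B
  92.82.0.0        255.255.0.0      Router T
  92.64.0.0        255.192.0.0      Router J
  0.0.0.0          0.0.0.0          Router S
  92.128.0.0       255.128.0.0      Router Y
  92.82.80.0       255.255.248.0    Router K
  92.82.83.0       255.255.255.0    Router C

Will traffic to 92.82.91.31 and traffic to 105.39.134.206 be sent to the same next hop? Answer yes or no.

no

92.82.91.31: longest match 92.82.0.0/16 -> Router T
105.39.134.206: longest match 0.0.0.0/0 -> Router S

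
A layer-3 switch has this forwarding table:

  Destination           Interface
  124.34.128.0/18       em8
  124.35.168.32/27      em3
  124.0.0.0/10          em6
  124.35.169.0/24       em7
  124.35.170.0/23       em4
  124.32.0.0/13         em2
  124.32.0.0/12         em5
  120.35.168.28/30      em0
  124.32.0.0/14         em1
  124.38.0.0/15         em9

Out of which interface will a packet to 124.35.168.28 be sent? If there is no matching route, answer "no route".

Routes whose prefix contains 124.35.168.28:
  124.0.0.0/10 (124.0.0.0 - 124.63.255.255) -> em6
  124.32.0.0/12 (124.32.0.0 - 124.47.255.255) -> em5
  124.32.0.0/13 (124.32.0.0 - 124.39.255.255) -> em2
  124.32.0.0/14 (124.32.0.0 - 124.35.255.255) -> em1
More-specific entries that do NOT match:
  120.35.168.28/30 (120.35.168.28 - 120.35.168.31) does not contain 124.35.168.28
  124.35.168.32/27 (124.35.168.32 - 124.35.168.63) does not contain 124.35.168.28
  124.35.169.0/24 (124.35.169.0 - 124.35.169.255) does not contain 124.35.168.28
  124.35.170.0/23 (124.35.170.0 - 124.35.171.255) does not contain 124.35.168.28
  124.34.128.0/18 (124.34.128.0 - 124.34.191.255) does not contain 124.35.168.28
  124.38.0.0/15 (124.38.0.0 - 124.39.255.255) does not contain 124.35.168.28
Longest matching prefix is /14 -> interface em1.

em1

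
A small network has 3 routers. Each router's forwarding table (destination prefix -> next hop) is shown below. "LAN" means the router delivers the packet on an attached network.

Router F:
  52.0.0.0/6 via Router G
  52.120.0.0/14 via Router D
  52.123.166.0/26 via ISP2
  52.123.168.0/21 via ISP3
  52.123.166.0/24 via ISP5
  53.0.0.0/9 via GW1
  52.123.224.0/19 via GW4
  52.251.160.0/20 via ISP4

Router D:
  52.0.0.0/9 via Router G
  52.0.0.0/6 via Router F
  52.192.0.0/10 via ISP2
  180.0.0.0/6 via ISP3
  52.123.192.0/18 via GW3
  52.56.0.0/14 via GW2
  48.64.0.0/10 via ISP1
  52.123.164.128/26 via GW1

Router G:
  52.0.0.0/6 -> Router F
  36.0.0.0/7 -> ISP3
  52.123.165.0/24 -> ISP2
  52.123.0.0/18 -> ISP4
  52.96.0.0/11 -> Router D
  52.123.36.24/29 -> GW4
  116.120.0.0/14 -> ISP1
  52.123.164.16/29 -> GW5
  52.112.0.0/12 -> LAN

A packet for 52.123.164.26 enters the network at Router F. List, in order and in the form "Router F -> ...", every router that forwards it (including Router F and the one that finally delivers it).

At Router F: longest match for 52.123.164.26 is 52.120.0.0/14 -> Router D
At Router D: longest match for 52.123.164.26 is 52.0.0.0/9 -> Router G
At Router G: longest match for 52.123.164.26 is 52.112.0.0/12 -> LAN

Router F -> Router D -> Router G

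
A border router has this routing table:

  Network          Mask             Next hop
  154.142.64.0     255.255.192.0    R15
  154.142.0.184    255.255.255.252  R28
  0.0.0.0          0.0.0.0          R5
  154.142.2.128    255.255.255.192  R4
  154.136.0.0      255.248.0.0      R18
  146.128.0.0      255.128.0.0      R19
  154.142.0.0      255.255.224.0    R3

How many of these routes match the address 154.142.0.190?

Prefixes containing 154.142.0.190:
  0.0.0.0/0 (default, matches everything)
  154.136.0.0/13 (154.136.0.0 - 154.143.255.255)
  154.142.0.0/19 (154.142.0.0 - 154.142.31.255)
Total matching entries: 3.

3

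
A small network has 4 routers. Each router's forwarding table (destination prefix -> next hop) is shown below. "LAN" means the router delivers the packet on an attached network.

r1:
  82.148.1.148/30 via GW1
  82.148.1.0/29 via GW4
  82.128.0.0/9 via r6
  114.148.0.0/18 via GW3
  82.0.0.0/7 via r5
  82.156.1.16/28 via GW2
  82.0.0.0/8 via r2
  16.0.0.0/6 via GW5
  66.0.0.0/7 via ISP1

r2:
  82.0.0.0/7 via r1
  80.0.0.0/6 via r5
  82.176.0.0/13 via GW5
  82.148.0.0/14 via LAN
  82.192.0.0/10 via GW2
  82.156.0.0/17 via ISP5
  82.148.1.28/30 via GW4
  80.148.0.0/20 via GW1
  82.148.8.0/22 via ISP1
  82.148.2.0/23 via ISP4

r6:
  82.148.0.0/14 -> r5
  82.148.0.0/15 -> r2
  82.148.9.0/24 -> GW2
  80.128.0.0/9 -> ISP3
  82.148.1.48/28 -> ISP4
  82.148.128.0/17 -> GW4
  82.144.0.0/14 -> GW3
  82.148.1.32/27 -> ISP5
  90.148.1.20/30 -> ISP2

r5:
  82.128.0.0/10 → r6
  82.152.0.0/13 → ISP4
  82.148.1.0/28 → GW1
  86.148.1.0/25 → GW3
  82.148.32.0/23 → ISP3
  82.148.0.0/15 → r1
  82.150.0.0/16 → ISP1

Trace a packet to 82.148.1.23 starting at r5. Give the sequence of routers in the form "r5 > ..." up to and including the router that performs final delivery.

At r5: longest match for 82.148.1.23 is 82.148.0.0/15 -> r1
At r1: longest match for 82.148.1.23 is 82.128.0.0/9 -> r6
At r6: longest match for 82.148.1.23 is 82.148.0.0/15 -> r2
At r2: longest match for 82.148.1.23 is 82.148.0.0/14 -> LAN

r5 > r1 > r6 > r2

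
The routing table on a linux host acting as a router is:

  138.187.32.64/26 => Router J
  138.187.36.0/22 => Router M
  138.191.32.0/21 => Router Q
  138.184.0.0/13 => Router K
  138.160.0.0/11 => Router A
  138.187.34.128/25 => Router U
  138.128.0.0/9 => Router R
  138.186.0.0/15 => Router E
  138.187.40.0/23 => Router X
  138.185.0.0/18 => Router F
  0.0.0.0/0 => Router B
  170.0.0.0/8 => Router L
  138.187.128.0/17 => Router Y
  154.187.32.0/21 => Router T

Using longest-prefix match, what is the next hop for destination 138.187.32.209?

Routes whose prefix contains 138.187.32.209:
  0.0.0.0/0 (default, matches everything) -> Router B
  138.128.0.0/9 (138.128.0.0 - 138.255.255.255) -> Router R
  138.160.0.0/11 (138.160.0.0 - 138.191.255.255) -> Router A
  138.184.0.0/13 (138.184.0.0 - 138.191.255.255) -> Router K
  138.186.0.0/15 (138.186.0.0 - 138.187.255.255) -> Router E
More-specific entries that do NOT match:
  138.187.32.64/26 (138.187.32.64 - 138.187.32.127) does not contain 138.187.32.209
  138.187.34.128/25 (138.187.34.128 - 138.187.34.255) does not contain 138.187.32.209
  138.187.40.0/23 (138.187.40.0 - 138.187.41.255) does not contain 138.187.32.209
  138.187.36.0/22 (138.187.36.0 - 138.187.39.255) does not contain 138.187.32.209
  138.191.32.0/21 (138.191.32.0 - 138.191.39.255) does not contain 138.187.32.209
  154.187.32.0/21 (154.187.32.0 - 154.187.39.255) does not contain 138.187.32.209
  138.185.0.0/18 (138.185.0.0 - 138.185.63.255) does not contain 138.187.32.209
  138.187.128.0/17 (138.187.128.0 - 138.187.255.255) does not contain 138.187.32.209
Longest matching prefix is /15 -> next hop Router E.

Router E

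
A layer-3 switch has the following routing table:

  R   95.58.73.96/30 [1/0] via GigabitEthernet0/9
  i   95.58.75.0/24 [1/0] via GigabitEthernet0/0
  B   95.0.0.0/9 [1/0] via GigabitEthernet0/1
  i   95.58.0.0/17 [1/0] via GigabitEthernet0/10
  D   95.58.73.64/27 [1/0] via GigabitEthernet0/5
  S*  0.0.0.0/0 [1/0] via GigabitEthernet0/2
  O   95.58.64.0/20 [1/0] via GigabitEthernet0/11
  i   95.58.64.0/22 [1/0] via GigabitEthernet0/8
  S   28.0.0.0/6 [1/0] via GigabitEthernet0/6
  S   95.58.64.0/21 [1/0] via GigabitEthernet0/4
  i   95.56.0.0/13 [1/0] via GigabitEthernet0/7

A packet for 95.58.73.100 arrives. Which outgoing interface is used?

GigabitEthernet0/11

Routes whose prefix contains 95.58.73.100:
  0.0.0.0/0 (default, matches everything) -> GigabitEthernet0/2
  95.0.0.0/9 (95.0.0.0 - 95.127.255.255) -> GigabitEthernet0/1
  95.56.0.0/13 (95.56.0.0 - 95.63.255.255) -> GigabitEthernet0/7
  95.58.0.0/17 (95.58.0.0 - 95.58.127.255) -> GigabitEthernet0/10
  95.58.64.0/20 (95.58.64.0 - 95.58.79.255) -> GigabitEthernet0/11
More-specific entries that do NOT match:
  95.58.73.96/30 (95.58.73.96 - 95.58.73.99) does not contain 95.58.73.100
  95.58.73.64/27 (95.58.73.64 - 95.58.73.95) does not contain 95.58.73.100
  95.58.75.0/24 (95.58.75.0 - 95.58.75.255) does not contain 95.58.73.100
  95.58.64.0/22 (95.58.64.0 - 95.58.67.255) does not contain 95.58.73.100
  95.58.64.0/21 (95.58.64.0 - 95.58.71.255) does not contain 95.58.73.100
Longest matching prefix is /20 -> interface GigabitEthernet0/11.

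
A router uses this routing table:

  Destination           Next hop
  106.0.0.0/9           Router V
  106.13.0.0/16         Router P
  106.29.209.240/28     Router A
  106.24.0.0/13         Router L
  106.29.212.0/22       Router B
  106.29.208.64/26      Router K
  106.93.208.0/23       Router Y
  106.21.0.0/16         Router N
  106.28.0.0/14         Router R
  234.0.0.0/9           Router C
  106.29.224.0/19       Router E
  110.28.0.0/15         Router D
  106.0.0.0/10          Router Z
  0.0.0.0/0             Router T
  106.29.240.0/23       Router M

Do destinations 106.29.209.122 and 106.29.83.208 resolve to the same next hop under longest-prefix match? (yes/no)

yes

106.29.209.122: longest match 106.28.0.0/14 -> Router R
106.29.83.208: longest match 106.28.0.0/14 -> Router R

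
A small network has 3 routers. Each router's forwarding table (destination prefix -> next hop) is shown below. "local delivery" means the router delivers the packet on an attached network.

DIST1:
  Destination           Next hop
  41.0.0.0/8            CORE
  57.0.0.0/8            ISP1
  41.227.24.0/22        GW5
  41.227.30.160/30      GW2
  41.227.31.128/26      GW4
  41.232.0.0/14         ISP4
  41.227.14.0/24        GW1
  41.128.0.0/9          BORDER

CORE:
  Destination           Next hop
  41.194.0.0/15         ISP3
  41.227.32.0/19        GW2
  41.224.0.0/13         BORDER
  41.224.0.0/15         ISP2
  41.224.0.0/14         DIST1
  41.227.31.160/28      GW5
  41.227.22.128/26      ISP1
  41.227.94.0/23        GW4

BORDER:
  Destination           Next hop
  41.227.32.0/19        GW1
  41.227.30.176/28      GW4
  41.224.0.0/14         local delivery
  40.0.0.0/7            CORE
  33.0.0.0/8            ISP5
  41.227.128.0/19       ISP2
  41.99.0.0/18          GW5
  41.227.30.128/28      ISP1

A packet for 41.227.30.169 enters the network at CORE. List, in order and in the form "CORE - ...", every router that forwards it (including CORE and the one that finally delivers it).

CORE - DIST1 - BORDER

At CORE: longest match for 41.227.30.169 is 41.224.0.0/14 -> DIST1
At DIST1: longest match for 41.227.30.169 is 41.128.0.0/9 -> BORDER
At BORDER: longest match for 41.227.30.169 is 41.224.0.0/14 -> local delivery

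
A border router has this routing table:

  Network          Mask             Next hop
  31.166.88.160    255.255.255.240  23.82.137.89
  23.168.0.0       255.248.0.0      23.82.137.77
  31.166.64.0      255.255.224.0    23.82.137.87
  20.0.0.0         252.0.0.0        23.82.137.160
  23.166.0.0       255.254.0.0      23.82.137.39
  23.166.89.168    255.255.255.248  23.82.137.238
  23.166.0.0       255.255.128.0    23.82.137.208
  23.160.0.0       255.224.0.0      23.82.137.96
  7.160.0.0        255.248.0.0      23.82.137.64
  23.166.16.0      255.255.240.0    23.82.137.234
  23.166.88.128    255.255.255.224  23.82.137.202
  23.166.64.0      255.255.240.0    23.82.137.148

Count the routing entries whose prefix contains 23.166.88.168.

4

Prefixes containing 23.166.88.168:
  20.0.0.0/6 (20.0.0.0 - 23.255.255.255)
  23.160.0.0/11 (23.160.0.0 - 23.191.255.255)
  23.166.0.0/15 (23.166.0.0 - 23.167.255.255)
  23.166.0.0/17 (23.166.0.0 - 23.166.127.255)
Total matching entries: 4.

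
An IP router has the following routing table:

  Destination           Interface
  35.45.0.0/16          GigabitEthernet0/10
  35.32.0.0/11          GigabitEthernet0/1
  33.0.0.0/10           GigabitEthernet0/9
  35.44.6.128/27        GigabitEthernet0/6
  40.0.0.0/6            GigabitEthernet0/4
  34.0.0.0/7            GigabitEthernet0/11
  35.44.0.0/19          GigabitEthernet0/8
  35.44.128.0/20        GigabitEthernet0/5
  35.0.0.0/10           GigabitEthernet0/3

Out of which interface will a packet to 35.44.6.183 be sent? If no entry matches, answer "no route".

Routes whose prefix contains 35.44.6.183:
  34.0.0.0/7 (34.0.0.0 - 35.255.255.255) -> GigabitEthernet0/11
  35.0.0.0/10 (35.0.0.0 - 35.63.255.255) -> GigabitEthernet0/3
  35.32.0.0/11 (35.32.0.0 - 35.63.255.255) -> GigabitEthernet0/1
  35.44.0.0/19 (35.44.0.0 - 35.44.31.255) -> GigabitEthernet0/8
More-specific entries that do NOT match:
  35.44.6.128/27 (35.44.6.128 - 35.44.6.159) does not contain 35.44.6.183
  35.44.128.0/20 (35.44.128.0 - 35.44.143.255) does not contain 35.44.6.183
Longest matching prefix is /19 -> interface GigabitEthernet0/8.

GigabitEthernet0/8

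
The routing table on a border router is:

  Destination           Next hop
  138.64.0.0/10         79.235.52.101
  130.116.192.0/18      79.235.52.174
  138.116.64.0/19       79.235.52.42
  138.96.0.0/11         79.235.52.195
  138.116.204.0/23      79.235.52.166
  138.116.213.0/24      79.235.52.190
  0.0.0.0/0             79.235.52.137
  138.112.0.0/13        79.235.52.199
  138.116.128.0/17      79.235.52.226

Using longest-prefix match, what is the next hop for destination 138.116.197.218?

Routes whose prefix contains 138.116.197.218:
  0.0.0.0/0 (default, matches everything) -> 79.235.52.137
  138.64.0.0/10 (138.64.0.0 - 138.127.255.255) -> 79.235.52.101
  138.96.0.0/11 (138.96.0.0 - 138.127.255.255) -> 79.235.52.195
  138.112.0.0/13 (138.112.0.0 - 138.119.255.255) -> 79.235.52.199
  138.116.128.0/17 (138.116.128.0 - 138.116.255.255) -> 79.235.52.226
More-specific entries that do NOT match:
  138.116.213.0/24 (138.116.213.0 - 138.116.213.255) does not contain 138.116.197.218
  138.116.204.0/23 (138.116.204.0 - 138.116.205.255) does not contain 138.116.197.218
  138.116.64.0/19 (138.116.64.0 - 138.116.95.255) does not contain 138.116.197.218
  130.116.192.0/18 (130.116.192.0 - 130.116.255.255) does not contain 138.116.197.218
Longest matching prefix is /17 -> next hop 79.235.52.226.

79.235.52.226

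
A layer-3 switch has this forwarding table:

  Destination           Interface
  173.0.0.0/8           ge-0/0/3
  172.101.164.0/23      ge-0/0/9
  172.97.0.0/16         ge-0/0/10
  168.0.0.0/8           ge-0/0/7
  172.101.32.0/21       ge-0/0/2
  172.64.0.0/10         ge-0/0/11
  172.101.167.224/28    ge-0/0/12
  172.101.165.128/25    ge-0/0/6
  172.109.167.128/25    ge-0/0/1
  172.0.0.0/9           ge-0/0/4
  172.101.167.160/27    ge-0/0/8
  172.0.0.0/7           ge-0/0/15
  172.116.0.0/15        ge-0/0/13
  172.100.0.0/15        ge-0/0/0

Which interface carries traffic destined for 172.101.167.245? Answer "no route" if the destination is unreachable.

ge-0/0/0

Routes whose prefix contains 172.101.167.245:
  172.0.0.0/7 (172.0.0.0 - 173.255.255.255) -> ge-0/0/15
  172.0.0.0/9 (172.0.0.0 - 172.127.255.255) -> ge-0/0/4
  172.64.0.0/10 (172.64.0.0 - 172.127.255.255) -> ge-0/0/11
  172.100.0.0/15 (172.100.0.0 - 172.101.255.255) -> ge-0/0/0
More-specific entries that do NOT match:
  172.101.167.224/28 (172.101.167.224 - 172.101.167.239) does not contain 172.101.167.245
  172.101.167.160/27 (172.101.167.160 - 172.101.167.191) does not contain 172.101.167.245
  172.101.165.128/25 (172.101.165.128 - 172.101.165.255) does not contain 172.101.167.245
  172.109.167.128/25 (172.109.167.128 - 172.109.167.255) does not contain 172.101.167.245
  172.101.164.0/23 (172.101.164.0 - 172.101.165.255) does not contain 172.101.167.245
  172.101.32.0/21 (172.101.32.0 - 172.101.39.255) does not contain 172.101.167.245
  172.97.0.0/16 (172.97.0.0 - 172.97.255.255) does not contain 172.101.167.245
Longest matching prefix is /15 -> interface ge-0/0/0.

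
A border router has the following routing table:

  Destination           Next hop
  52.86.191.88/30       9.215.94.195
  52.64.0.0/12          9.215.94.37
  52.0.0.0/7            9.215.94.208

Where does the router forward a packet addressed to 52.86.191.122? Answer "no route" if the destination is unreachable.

Routes whose prefix contains 52.86.191.122:
  52.0.0.0/7 (52.0.0.0 - 53.255.255.255) -> 9.215.94.208
More-specific entries that do NOT match:
  52.86.191.88/30 (52.86.191.88 - 52.86.191.91) does not contain 52.86.191.122
  52.64.0.0/12 (52.64.0.0 - 52.79.255.255) does not contain 52.86.191.122
Longest matching prefix is /7 -> next hop 9.215.94.208.

9.215.94.208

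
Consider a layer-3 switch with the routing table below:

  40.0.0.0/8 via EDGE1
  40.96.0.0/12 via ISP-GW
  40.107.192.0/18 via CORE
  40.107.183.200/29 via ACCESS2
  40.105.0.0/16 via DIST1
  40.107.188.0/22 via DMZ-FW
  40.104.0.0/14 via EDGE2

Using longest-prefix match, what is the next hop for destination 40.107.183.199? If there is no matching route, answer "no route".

EDGE2

Routes whose prefix contains 40.107.183.199:
  40.0.0.0/8 (40.0.0.0 - 40.255.255.255) -> EDGE1
  40.96.0.0/12 (40.96.0.0 - 40.111.255.255) -> ISP-GW
  40.104.0.0/14 (40.104.0.0 - 40.107.255.255) -> EDGE2
More-specific entries that do NOT match:
  40.107.183.200/29 (40.107.183.200 - 40.107.183.207) does not contain 40.107.183.199
  40.107.188.0/22 (40.107.188.0 - 40.107.191.255) does not contain 40.107.183.199
  40.107.192.0/18 (40.107.192.0 - 40.107.255.255) does not contain 40.107.183.199
  40.105.0.0/16 (40.105.0.0 - 40.105.255.255) does not contain 40.107.183.199
Longest matching prefix is /14 -> next hop EDGE2.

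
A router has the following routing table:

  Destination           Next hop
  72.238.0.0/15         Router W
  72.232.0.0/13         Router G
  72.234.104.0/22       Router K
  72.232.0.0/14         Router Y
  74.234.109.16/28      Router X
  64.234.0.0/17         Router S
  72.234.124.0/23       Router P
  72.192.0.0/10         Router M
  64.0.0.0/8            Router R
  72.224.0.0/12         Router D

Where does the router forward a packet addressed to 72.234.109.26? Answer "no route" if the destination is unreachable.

Router Y

Routes whose prefix contains 72.234.109.26:
  72.192.0.0/10 (72.192.0.0 - 72.255.255.255) -> Router M
  72.224.0.0/12 (72.224.0.0 - 72.239.255.255) -> Router D
  72.232.0.0/13 (72.232.0.0 - 72.239.255.255) -> Router G
  72.232.0.0/14 (72.232.0.0 - 72.235.255.255) -> Router Y
More-specific entries that do NOT match:
  74.234.109.16/28 (74.234.109.16 - 74.234.109.31) does not contain 72.234.109.26
  72.234.124.0/23 (72.234.124.0 - 72.234.125.255) does not contain 72.234.109.26
  72.234.104.0/22 (72.234.104.0 - 72.234.107.255) does not contain 72.234.109.26
  64.234.0.0/17 (64.234.0.0 - 64.234.127.255) does not contain 72.234.109.26
  72.238.0.0/15 (72.238.0.0 - 72.239.255.255) does not contain 72.234.109.26
Longest matching prefix is /14 -> next hop Router Y.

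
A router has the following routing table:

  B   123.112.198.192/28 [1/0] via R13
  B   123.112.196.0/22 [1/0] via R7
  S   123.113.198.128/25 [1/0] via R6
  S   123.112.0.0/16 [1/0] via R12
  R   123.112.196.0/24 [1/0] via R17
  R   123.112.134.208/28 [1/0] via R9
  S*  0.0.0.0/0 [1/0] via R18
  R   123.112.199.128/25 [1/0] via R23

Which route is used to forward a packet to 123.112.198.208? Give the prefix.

Entries matching 123.112.198.208:
  0.0.0.0/0 (default, matches everything)
  123.112.0.0/16 (123.112.0.0 - 123.112.255.255)
  123.112.196.0/22 (123.112.196.0 - 123.112.199.255)
Most specific is 123.112.196.0/22.

123.112.196.0/22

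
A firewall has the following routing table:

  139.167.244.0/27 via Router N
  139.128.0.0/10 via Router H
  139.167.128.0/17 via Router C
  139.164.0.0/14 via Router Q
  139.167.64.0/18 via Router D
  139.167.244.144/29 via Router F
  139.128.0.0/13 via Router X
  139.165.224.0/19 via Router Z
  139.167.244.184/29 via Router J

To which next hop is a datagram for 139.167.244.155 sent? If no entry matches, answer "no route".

Router C

Routes whose prefix contains 139.167.244.155:
  139.128.0.0/10 (139.128.0.0 - 139.191.255.255) -> Router H
  139.164.0.0/14 (139.164.0.0 - 139.167.255.255) -> Router Q
  139.167.128.0/17 (139.167.128.0 - 139.167.255.255) -> Router C
More-specific entries that do NOT match:
  139.167.244.144/29 (139.167.244.144 - 139.167.244.151) does not contain 139.167.244.155
  139.167.244.184/29 (139.167.244.184 - 139.167.244.191) does not contain 139.167.244.155
  139.167.244.0/27 (139.167.244.0 - 139.167.244.31) does not contain 139.167.244.155
  139.165.224.0/19 (139.165.224.0 - 139.165.255.255) does not contain 139.167.244.155
  139.167.64.0/18 (139.167.64.0 - 139.167.127.255) does not contain 139.167.244.155
Longest matching prefix is /17 -> next hop Router C.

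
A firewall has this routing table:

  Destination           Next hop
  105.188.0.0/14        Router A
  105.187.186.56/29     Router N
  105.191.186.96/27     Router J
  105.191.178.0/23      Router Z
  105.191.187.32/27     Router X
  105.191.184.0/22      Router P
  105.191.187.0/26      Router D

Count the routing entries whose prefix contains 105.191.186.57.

Prefixes containing 105.191.186.57:
  105.188.0.0/14 (105.188.0.0 - 105.191.255.255)
  105.191.184.0/22 (105.191.184.0 - 105.191.187.255)
Total matching entries: 2.

2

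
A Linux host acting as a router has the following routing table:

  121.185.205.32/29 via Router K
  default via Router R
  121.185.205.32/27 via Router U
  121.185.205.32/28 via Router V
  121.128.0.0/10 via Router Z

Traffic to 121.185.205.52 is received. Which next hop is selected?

Routes whose prefix contains 121.185.205.52:
  0.0.0.0/0 (default, matches everything) -> Router R
  121.128.0.0/10 (121.128.0.0 - 121.191.255.255) -> Router Z
  121.185.205.32/27 (121.185.205.32 - 121.185.205.63) -> Router U
More-specific entries that do NOT match:
  121.185.205.32/29 (121.185.205.32 - 121.185.205.39) does not contain 121.185.205.52
  121.185.205.32/28 (121.185.205.32 - 121.185.205.47) does not contain 121.185.205.52
Longest matching prefix is /27 -> next hop Router U.

Router U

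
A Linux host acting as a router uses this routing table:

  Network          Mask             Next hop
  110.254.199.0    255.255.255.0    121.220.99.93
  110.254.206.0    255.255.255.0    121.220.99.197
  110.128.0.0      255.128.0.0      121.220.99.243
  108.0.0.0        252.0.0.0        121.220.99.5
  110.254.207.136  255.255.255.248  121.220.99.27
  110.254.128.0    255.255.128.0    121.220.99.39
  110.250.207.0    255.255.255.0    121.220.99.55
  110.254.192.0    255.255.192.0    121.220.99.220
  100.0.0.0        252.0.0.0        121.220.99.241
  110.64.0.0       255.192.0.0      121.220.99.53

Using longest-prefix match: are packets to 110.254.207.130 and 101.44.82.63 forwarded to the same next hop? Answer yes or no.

110.254.207.130: longest match 110.254.192.0/18 -> 121.220.99.220
101.44.82.63: longest match 100.0.0.0/6 -> 121.220.99.241

no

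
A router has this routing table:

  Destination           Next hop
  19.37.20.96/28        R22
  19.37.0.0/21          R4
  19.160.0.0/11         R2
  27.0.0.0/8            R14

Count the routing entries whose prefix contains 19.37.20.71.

0

No listed prefix contains 19.37.20.71.
Total matching entries: 0.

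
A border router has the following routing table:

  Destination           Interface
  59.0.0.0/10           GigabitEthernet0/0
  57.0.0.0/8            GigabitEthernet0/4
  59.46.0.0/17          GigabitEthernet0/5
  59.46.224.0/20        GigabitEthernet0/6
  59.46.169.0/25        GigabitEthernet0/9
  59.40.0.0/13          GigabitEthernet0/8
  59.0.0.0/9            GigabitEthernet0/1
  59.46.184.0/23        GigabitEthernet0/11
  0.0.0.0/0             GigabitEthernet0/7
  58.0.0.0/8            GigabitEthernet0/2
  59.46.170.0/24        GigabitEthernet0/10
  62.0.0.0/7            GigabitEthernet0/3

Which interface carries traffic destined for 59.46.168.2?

GigabitEthernet0/8

Routes whose prefix contains 59.46.168.2:
  0.0.0.0/0 (default, matches everything) -> GigabitEthernet0/7
  59.0.0.0/9 (59.0.0.0 - 59.127.255.255) -> GigabitEthernet0/1
  59.0.0.0/10 (59.0.0.0 - 59.63.255.255) -> GigabitEthernet0/0
  59.40.0.0/13 (59.40.0.0 - 59.47.255.255) -> GigabitEthernet0/8
More-specific entries that do NOT match:
  59.46.169.0/25 (59.46.169.0 - 59.46.169.127) does not contain 59.46.168.2
  59.46.170.0/24 (59.46.170.0 - 59.46.170.255) does not contain 59.46.168.2
  59.46.184.0/23 (59.46.184.0 - 59.46.185.255) does not contain 59.46.168.2
  59.46.224.0/20 (59.46.224.0 - 59.46.239.255) does not contain 59.46.168.2
  59.46.0.0/17 (59.46.0.0 - 59.46.127.255) does not contain 59.46.168.2
Longest matching prefix is /13 -> interface GigabitEthernet0/8.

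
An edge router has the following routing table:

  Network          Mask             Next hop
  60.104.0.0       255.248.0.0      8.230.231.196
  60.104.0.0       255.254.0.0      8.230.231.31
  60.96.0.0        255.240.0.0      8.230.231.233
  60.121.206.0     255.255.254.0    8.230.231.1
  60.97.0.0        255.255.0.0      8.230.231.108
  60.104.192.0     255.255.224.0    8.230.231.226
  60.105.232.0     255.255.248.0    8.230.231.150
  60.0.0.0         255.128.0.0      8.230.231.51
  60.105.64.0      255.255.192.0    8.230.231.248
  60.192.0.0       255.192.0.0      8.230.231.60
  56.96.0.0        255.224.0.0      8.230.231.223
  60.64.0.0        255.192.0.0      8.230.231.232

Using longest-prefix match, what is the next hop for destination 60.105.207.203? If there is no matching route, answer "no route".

8.230.231.31

Routes whose prefix contains 60.105.207.203:
  60.0.0.0/9 (60.0.0.0 - 60.127.255.255) -> 8.230.231.51
  60.64.0.0/10 (60.64.0.0 - 60.127.255.255) -> 8.230.231.232
  60.96.0.0/12 (60.96.0.0 - 60.111.255.255) -> 8.230.231.233
  60.104.0.0/13 (60.104.0.0 - 60.111.255.255) -> 8.230.231.196
  60.104.0.0/15 (60.104.0.0 - 60.105.255.255) -> 8.230.231.31
More-specific entries that do NOT match:
  60.121.206.0/23 (60.121.206.0 - 60.121.207.255) does not contain 60.105.207.203
  60.105.232.0/21 (60.105.232.0 - 60.105.239.255) does not contain 60.105.207.203
  60.104.192.0/19 (60.104.192.0 - 60.104.223.255) does not contain 60.105.207.203
  60.105.64.0/18 (60.105.64.0 - 60.105.127.255) does not contain 60.105.207.203
  60.97.0.0/16 (60.97.0.0 - 60.97.255.255) does not contain 60.105.207.203
Longest matching prefix is /15 -> next hop 8.230.231.31.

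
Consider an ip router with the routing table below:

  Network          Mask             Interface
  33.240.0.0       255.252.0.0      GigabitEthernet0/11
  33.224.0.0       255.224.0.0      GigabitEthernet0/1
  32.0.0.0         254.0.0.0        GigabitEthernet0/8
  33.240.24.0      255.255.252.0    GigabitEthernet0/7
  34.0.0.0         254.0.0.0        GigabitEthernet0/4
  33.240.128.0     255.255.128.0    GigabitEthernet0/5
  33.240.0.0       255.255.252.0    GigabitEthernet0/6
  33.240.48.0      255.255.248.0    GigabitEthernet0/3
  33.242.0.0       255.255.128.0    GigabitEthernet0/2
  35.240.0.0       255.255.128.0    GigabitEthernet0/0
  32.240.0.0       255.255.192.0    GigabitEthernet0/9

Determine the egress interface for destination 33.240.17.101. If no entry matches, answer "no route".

GigabitEthernet0/11

Routes whose prefix contains 33.240.17.101:
  32.0.0.0/7 (32.0.0.0 - 33.255.255.255) -> GigabitEthernet0/8
  33.224.0.0/11 (33.224.0.0 - 33.255.255.255) -> GigabitEthernet0/1
  33.240.0.0/14 (33.240.0.0 - 33.243.255.255) -> GigabitEthernet0/11
More-specific entries that do NOT match:
  33.240.24.0/22 (33.240.24.0 - 33.240.27.255) does not contain 33.240.17.101
  33.240.0.0/22 (33.240.0.0 - 33.240.3.255) does not contain 33.240.17.101
  33.240.48.0/21 (33.240.48.0 - 33.240.55.255) does not contain 33.240.17.101
  32.240.0.0/18 (32.240.0.0 - 32.240.63.255) does not contain 33.240.17.101
  33.240.128.0/17 (33.240.128.0 - 33.240.255.255) does not contain 33.240.17.101
  33.242.0.0/17 (33.242.0.0 - 33.242.127.255) does not contain 33.240.17.101
  35.240.0.0/17 (35.240.0.0 - 35.240.127.255) does not contain 33.240.17.101
Longest matching prefix is /14 -> interface GigabitEthernet0/11.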